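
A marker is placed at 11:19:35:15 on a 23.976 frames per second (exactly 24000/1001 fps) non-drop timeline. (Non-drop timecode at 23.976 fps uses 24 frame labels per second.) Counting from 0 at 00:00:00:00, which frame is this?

978615

Total seconds to the label: (11 × 3600 + 19 × 60 + 35) = 40775.
Frame index = 40775 × 24 + 15 = 978615.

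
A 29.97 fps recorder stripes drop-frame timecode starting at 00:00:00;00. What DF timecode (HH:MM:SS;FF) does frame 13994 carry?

00:07:46;28

Each 10-minute DF block holds 10 × 60 × 30 − 9 × 2 = 17982 frames. 13994 ÷ 17982 → 0 full blocks, remainder 13994.
Within the partial block the first minute is 1800 frames and each further minute 1798, so 7 further minute boundaries passed. Total skipped labels = 18 × 0 + 2 × 7 = 14.
Non-drop label index = 13994 + 14 = 14008; at 30 labels/s that is 00:07:46:28, i.e. DF 00:07:46;28.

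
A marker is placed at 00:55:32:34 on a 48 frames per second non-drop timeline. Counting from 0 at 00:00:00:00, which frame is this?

Total seconds to the label: (0 × 3600 + 55 × 60 + 32) = 3332.
Frame index = 3332 × 48 + 34 = 159970.

frame 159970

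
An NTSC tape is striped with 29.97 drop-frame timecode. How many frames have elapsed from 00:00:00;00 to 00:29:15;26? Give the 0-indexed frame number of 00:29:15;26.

52622

Complete 10-minute blocks: 2, each 17982 frames → 35964.
Remaining 9 whole minutes in the current block: 1800 + 8 × 1798 = 16184 frames.
Within the current minute: 15 × 30 + 26 − 2 = 474 (labels ;00/;01 skipped at this minute). Total = 35964 + 16184 + 474 = 52622.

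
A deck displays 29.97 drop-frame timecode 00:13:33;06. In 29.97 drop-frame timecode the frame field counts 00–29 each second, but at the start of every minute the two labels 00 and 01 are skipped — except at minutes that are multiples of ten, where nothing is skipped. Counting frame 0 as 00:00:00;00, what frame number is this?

24372

Complete 10-minute blocks: 1, each 17982 frames → 17982.
Remaining 3 whole minutes in the current block: 1800 + 2 × 1798 = 5396 frames.
Within the current minute: 33 × 30 + 6 − 2 = 994 (labels ;00/;01 skipped at this minute). Total = 17982 + 5396 + 994 = 24372.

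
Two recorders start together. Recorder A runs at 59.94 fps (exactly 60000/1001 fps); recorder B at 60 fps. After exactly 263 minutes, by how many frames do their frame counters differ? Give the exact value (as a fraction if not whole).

946800/1001 frames

263 min = 15780 s.
A emits 60000/1001 × 15780 = 946800000/1001 frames; B emits 60 × 15780 = 946800.
Difference = 946800/1001 frames (≈ 945.8541); B is ahead of A.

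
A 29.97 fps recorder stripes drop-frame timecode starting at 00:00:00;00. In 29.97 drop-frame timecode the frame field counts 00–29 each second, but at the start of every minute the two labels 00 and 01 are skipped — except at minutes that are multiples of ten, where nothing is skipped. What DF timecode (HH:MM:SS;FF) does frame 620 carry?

Ten DF minutes hold 17982 frames, so frame 620 lies in block 0 (frames 0–17981) with 620 frames into that block.
The block's first minute is 1800 frames and the rest 1798 each; 620 frames reaches minute 0, so 0 × 18 + 0 × 2 = 0 labels have been skipped so far.
Adding those back, label number 620 + 0 = 620 at 30 labels/s is 20 s + 20 f = 0 h 0 min 20 s frame 20, i.e. 00:00:20;20.

00:00:20;20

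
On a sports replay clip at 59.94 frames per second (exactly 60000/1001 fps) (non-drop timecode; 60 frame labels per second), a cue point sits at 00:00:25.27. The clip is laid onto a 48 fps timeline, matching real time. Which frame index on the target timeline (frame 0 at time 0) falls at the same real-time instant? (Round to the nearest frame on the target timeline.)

frame 1223

Source frame index: (0×3600 + 0×60 + 25) × 60 + 27 = 1527.
Real time: 1527 / (60000/1001) = 509509/20000 s.
Target frame: (509509/20000) × (48) = 1528527/1250 ≈ 1222.822 → 1223.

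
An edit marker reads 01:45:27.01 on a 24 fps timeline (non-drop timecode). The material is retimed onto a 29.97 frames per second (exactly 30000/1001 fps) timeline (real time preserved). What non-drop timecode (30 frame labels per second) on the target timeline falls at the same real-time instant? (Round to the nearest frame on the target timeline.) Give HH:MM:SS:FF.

01:45:20:22

Source frame index: (1×3600 + 45×60 + 27) × 24 + 1 = 151849.
Real time: 151849 / (24) = 151849/24 s.
Target frame: (151849/24) × (30000/1001) = 189811250/1001 ≈ 189621.628 → 189622.
At 30 labels/s: frame 189622 → 01:45:20:22.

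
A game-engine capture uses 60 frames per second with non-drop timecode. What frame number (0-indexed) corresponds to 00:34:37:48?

Total seconds to the label: (0 × 3600 + 34 × 60 + 37) = 2077.
Frame index = 2077 × 60 + 48 = 124668.

frame 124668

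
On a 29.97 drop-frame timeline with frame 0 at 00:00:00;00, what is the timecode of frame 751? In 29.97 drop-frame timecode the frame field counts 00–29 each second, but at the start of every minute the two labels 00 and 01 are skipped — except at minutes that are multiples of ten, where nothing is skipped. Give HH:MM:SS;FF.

00:00:25;01

Ten DF minutes hold 17982 frames, so frame 751 lies in block 0 (frames 0–17981) with 751 frames into that block.
The block's first minute is 1800 frames and the rest 1798 each; 751 frames reaches minute 0, so 0 × 18 + 0 × 2 = 0 labels have been skipped so far.
Adding those back, label number 751 + 0 = 751 at 30 labels/s is 25 s + 1 f = 0 h 0 min 25 s frame 1, i.e. 00:00:25;01.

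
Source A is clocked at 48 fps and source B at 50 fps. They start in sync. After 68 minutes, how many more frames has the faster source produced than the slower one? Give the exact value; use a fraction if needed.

8160 frames

68 min = 4080 s.
A emits 48 × 4080 = 195840 frames; B emits 50 × 4080 = 204000.
Difference = 8160 frames; B is ahead of A.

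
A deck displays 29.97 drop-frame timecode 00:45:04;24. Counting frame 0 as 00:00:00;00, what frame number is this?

81062

As if non-drop at 30 labels/s: (0 × 3600 + 45 × 60 + 4) × 30 + 24 = 81144.
Minute boundaries passed: 45; those not divisible by 10: 45 − 4 = 41; dropped labels = 2 × 41 = 82.
Actual frame index = 81144 − 82 = 81062.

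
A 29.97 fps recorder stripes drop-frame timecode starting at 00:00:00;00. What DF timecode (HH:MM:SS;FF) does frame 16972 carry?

00:09:26;10

Each 10-minute DF block holds 10 × 60 × 30 − 9 × 2 = 17982 frames. 16972 ÷ 17982 → 0 full blocks, remainder 16972.
Within the partial block the first minute is 1800 frames and each further minute 1798, so 9 further minute boundaries passed. Total skipped labels = 18 × 0 + 2 × 9 = 18.
Non-drop label index = 16972 + 18 = 16990; at 30 labels/s that is 00:09:26:10, i.e. DF 00:09:26;10.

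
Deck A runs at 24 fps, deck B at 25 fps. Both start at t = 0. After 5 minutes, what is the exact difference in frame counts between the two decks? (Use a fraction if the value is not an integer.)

5 min = 300 s.
A emits 24 × 300 = 7200 frames; B emits 25 × 300 = 7500.
Difference = 300 frames; B is ahead of A.

300 frames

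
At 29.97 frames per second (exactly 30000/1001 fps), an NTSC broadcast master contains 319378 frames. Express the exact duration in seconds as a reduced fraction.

Running time = 319378 ÷ (30000/1001) = 319378 × 1001/30000 = 159848689/15000 s.

159848689/15000 seconds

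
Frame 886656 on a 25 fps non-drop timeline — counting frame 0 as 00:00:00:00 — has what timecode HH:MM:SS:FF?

09:51:06:06

886656 ÷ 25 = 35466 full seconds, remainder 6 frames.
35466 s = 9 h 51 min 6 s.
Timecode: 09:51:06:06.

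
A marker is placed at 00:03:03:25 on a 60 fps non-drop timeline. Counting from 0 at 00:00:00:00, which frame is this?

Total seconds to the label: (0 × 3600 + 3 × 60 + 3) = 183.
Frame index = 183 × 60 + 25 = 11005.

frame 11005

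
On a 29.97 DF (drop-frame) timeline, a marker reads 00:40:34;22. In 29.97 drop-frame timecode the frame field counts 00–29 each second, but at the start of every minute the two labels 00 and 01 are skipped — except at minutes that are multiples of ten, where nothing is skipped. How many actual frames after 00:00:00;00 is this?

72970

Complete 10-minute blocks: 4, each 17982 frames → 71928.
Remaining 0 whole minutes in the current block: 0 frames.
Within the current minute: 34 × 30 + 22 = 1042. Total = 71928 + 0 + 1042 = 72970.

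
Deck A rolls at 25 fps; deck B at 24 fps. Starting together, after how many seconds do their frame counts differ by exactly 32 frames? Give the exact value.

The gap grows by |24 − 25| = 1 frame per second.
Time for a 32-frame gap: 32 ÷ (1) = 32 s.

32 seconds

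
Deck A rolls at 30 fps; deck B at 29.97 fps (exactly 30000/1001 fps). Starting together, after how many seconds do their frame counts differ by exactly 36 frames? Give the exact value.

The gap grows by |30000/1001 − 30| = 30/1001 frames per second.
Time for a 36-frame gap: 36 ÷ (30/1001) = 1201.2 s.

1201.2 seconds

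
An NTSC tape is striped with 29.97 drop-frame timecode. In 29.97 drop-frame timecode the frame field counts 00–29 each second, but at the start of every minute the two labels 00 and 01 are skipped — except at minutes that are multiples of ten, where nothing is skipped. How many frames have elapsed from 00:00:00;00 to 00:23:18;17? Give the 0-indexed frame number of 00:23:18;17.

41915

Complete 10-minute blocks: 2, each 17982 frames → 35964.
Remaining 3 whole minutes in the current block: 1800 + 2 × 1798 = 5396 frames.
Within the current minute: 18 × 30 + 17 − 2 = 555 (labels ;00/;01 skipped at this minute). Total = 35964 + 5396 + 555 = 41915.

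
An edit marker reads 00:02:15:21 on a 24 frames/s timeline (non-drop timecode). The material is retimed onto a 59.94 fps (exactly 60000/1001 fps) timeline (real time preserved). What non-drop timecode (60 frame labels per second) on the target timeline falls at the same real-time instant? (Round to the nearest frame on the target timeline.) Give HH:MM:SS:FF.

00:02:15:44

Source frame index: (0×3600 + 2×60 + 15) × 24 + 21 = 3261.
Real time: 3261 / (24) = 1087/8 s.
Target frame: (1087/8) × (60000/1001) = 8152500/1001 ≈ 8144.356 → 8144.
At 60 labels/s: frame 8144 → 00:02:15:44.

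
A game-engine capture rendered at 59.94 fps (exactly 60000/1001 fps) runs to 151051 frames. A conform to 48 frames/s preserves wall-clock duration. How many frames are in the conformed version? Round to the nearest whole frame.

120962 frames

Frames at target rate = 151051 × (48) / (60000/1001) = 151202051/1250 ≈ 120961.641.
Nearest whole frame: 120962.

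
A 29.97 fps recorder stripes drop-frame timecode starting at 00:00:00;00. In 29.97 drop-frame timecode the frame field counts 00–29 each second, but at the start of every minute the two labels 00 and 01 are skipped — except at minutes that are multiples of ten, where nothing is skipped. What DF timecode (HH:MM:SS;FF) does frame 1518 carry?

00:00:50;18

Each 10-minute DF block holds 10 × 60 × 30 − 9 × 2 = 17982 frames. 1518 ÷ 17982 → 0 full blocks, remainder 1518.
Within the partial block the first minute is 1800 frames and each further minute 1798, so 0 further minute boundaries passed. Total skipped labels = 18 × 0 + 2 × 0 = 0.
Non-drop label index = 1518 + 0 = 1518; at 30 labels/s that is 00:00:50:18, i.e. DF 00:00:50;18.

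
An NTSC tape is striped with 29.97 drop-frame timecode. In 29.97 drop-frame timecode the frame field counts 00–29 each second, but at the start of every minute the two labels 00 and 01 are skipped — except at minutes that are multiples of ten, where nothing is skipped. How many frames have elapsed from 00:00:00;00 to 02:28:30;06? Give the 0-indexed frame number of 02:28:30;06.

267038

As if non-drop at 30 labels/s: (2 × 3600 + 28 × 60 + 30) × 30 + 6 = 267306.
Minute boundaries passed: 148; those not divisible by 10: 148 − 14 = 134; dropped labels = 2 × 134 = 268.
Actual frame index = 267306 − 268 = 267038.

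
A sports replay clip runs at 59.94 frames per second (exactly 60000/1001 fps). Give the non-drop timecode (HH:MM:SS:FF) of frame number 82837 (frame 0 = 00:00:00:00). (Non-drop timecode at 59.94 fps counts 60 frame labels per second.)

00:23:00:37

82837 ÷ 60 = 1380 full seconds, remainder 37 frames.
1380 s = 0 h 23 min 0 s.
Timecode: 00:23:00:37.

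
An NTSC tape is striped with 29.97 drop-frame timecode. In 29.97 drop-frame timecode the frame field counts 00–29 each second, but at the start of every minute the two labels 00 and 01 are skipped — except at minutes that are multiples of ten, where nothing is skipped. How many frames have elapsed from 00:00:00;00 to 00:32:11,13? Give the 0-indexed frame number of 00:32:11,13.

57885

As if non-drop at 30 labels/s: (0 × 3600 + 32 × 60 + 11) × 30 + 13 = 57943.
Minute boundaries passed: 32; those not divisible by 10: 32 − 3 = 29; dropped labels = 2 × 29 = 58.
Actual frame index = 57943 − 58 = 57885.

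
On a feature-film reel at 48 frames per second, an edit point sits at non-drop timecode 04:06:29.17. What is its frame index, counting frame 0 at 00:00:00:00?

frame 709889

Total seconds to the label: (4 × 3600 + 6 × 60 + 29) = 14789.
Frame index = 14789 × 48 + 17 = 709889.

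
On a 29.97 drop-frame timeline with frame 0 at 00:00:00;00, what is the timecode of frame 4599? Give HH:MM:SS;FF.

Each 10-minute DF block holds 10 × 60 × 30 − 9 × 2 = 17982 frames. 4599 ÷ 17982 → 0 full blocks, remainder 4599.
Within the partial block the first minute is 1800 frames and each further minute 1798, so 2 further minute boundaries passed. Total skipped labels = 18 × 0 + 2 × 2 = 4.
Non-drop label index = 4599 + 4 = 4603; at 30 labels/s that is 00:02:33:13, i.e. DF 00:02:33;13.

00:02:33;13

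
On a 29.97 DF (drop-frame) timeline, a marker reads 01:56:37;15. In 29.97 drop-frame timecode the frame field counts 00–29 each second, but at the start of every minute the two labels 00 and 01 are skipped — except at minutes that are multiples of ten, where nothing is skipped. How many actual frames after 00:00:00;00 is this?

Complete 10-minute blocks: 11, each 17982 frames → 197802.
Remaining 6 whole minutes in the current block: 1800 + 5 × 1798 = 10790 frames.
Within the current minute: 37 × 30 + 15 − 2 = 1123 (labels ;00/;01 skipped at this minute). Total = 197802 + 10790 + 1123 = 209715.

209715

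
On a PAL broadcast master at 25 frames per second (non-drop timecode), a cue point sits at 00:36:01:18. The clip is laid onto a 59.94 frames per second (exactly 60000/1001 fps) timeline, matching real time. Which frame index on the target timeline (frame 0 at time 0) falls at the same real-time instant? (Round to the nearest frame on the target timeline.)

Source frame index: (0×3600 + 36×60 + 1) × 25 + 18 = 54043.
Real time: 54043 / (25) = 54043/25 s.
Target frame: (54043/25) × (60000/1001) = 11791200/91 ≈ 129573.626 → 129574.

frame 129574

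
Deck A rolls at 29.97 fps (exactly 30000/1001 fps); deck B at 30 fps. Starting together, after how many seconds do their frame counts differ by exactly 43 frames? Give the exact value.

43043/30 seconds

The gap grows by |30 − 30000/1001| = 30/1001 frames per second.
Time for a 43-frame gap: 43 ÷ (30/1001) = 43043/30 s.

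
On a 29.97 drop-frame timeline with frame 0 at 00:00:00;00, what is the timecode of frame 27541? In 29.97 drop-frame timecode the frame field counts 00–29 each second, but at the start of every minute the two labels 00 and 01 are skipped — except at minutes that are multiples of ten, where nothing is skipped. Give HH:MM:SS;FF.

Each 10-minute DF block holds 10 × 60 × 30 − 9 × 2 = 17982 frames. 27541 ÷ 17982 → 1 full block, remainder 9559.
Within the partial block the first minute is 1800 frames and each further minute 1798, so 5 further minute boundaries passed. Total skipped labels = 18 × 1 + 2 × 5 = 28.
Non-drop label index = 27541 + 28 = 27569; at 30 labels/s that is 00:15:18:29, i.e. DF 00:15:18;29.

00:15:18;29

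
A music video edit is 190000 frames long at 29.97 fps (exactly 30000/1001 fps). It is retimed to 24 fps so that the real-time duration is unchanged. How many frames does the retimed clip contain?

152152 frames

Target frames = source frames × (target rate / source rate) = 190000 × (24)/(30000/1001) = 190000 × 1001/1250 = 152152.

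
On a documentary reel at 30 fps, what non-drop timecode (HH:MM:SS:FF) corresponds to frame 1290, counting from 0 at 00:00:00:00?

00:00:43:00

1290 ÷ 30 = 43 full seconds, remainder 0 frames.
43 s = 0 h 0 min 43 s.
Timecode: 00:00:43:00.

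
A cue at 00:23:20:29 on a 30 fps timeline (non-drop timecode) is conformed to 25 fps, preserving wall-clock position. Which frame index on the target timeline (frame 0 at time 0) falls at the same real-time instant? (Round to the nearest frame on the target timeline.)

Source frame index: (0×3600 + 23×60 + 20) × 30 + 29 = 42029.
Real time: 42029 / (30) = 42029/30 s.
Target frame: (42029/30) × (25) = 210145/6 ≈ 35024.167 → 35024.

frame 35024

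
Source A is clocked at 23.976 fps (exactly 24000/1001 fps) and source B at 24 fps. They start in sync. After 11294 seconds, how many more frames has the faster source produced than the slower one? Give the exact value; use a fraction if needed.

271056/1001 frames

A emits 24000/1001 × 11294 = 271056000/1001 frames; B emits 24 × 11294 = 271056.
Difference = 271056/1001 frames (≈ 270.7852); B is ahead of A.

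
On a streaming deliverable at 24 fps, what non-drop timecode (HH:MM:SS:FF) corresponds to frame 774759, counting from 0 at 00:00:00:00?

774759 ÷ 24 = 32281 full seconds, remainder 15 frames.
32281 s = 8 h 58 min 1 s.
Timecode: 08:58:01:15.

08:58:01:15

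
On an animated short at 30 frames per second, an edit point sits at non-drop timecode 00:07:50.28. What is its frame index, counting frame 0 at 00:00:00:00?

14128

Total seconds to the label: (0 × 3600 + 7 × 60 + 50) = 470.
Frame index = 470 × 30 + 28 = 14128.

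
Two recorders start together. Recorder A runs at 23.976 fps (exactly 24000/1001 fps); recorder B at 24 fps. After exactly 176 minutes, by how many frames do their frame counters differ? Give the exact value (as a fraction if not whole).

23040/91 frames

176 min = 10560 s.
A emits 24000/1001 × 10560 = 23040000/91 frames; B emits 24 × 10560 = 253440.
Difference = 23040/91 frames (≈ 253.1868); B is ahead of A.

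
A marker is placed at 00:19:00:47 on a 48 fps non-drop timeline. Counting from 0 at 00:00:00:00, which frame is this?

54767

Total seconds to the label: (0 × 3600 + 19 × 60 + 0) = 1140.
Frame index = 1140 × 48 + 47 = 54767.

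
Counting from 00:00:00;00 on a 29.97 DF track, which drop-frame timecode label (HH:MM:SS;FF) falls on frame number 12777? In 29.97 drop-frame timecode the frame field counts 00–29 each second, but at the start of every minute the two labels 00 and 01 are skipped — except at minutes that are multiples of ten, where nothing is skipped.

Ten DF minutes hold 17982 frames, so frame 12777 lies in block 0 (frames 0–17981) with 12777 frames into that block.
The block's first minute is 1800 frames and the rest 1798 each; 12777 frames reaches minute 7, so 0 × 18 + 7 × 2 = 14 labels have been skipped so far.
Adding those back, label number 12777 + 14 = 12791 at 30 labels/s is 426 s + 11 f = 0 h 7 min 6 s frame 11, i.e. 00:07:06;11.

00:07:06;11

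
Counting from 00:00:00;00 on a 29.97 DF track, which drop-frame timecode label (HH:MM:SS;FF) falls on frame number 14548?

00:08:05;14

Ten DF minutes hold 17982 frames, so frame 14548 lies in block 0 (frames 0–17981) with 14548 frames into that block.
The block's first minute is 1800 frames and the rest 1798 each; 14548 frames reaches minute 8, so 0 × 18 + 8 × 2 = 16 labels have been skipped so far.
Adding those back, label number 14548 + 16 = 14564 at 30 labels/s is 485 s + 14 f = 0 h 8 min 5 s frame 14, i.e. 00:08:05;14.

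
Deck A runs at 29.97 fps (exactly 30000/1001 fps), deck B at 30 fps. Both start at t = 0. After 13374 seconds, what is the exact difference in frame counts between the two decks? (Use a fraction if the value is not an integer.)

A emits 30000/1001 × 13374 = 401220000/1001 frames; B emits 30 × 13374 = 401220.
Difference = 401220/1001 frames (≈ 400.8192); B is ahead of A.

401220/1001 frames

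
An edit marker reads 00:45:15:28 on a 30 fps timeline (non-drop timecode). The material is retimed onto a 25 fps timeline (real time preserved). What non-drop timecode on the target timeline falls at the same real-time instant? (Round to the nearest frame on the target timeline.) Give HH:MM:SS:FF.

Source frame index: (0×3600 + 45×60 + 15) × 30 + 28 = 81478.
Real time: 81478 / (30) = 40739/15 s.
Target frame: (40739/15) × (25) = 203695/3 ≈ 67898.333 → 67898.
At 25 labels/s: frame 67898 → 00:45:15:23.

00:45:15:23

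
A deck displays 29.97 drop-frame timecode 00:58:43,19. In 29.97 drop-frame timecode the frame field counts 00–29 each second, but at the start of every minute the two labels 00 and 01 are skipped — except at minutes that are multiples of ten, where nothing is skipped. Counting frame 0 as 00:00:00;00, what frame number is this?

105603

As if non-drop at 30 labels/s: (0 × 3600 + 58 × 60 + 43) × 30 + 19 = 105709.
Minute boundaries passed: 58; those not divisible by 10: 58 − 5 = 53; dropped labels = 2 × 53 = 106.
Actual frame index = 105709 − 106 = 105603.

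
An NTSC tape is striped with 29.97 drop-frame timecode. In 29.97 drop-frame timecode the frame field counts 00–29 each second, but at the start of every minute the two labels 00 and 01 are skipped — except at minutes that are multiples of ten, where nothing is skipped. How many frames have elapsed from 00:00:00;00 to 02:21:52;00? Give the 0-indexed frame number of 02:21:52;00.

As if non-drop at 30 labels/s: (2 × 3600 + 21 × 60 + 52) × 30 + 0 = 255360.
Minute boundaries passed: 141; those not divisible by 10: 141 − 14 = 127; dropped labels = 2 × 127 = 254.
Actual frame index = 255360 − 254 = 255106.

255106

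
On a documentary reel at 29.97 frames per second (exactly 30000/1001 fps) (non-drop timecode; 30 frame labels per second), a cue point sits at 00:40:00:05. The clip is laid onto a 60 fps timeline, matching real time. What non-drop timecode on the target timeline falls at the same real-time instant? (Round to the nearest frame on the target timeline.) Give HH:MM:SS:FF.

00:40:02:34

Source frame index: (0×3600 + 40×60 + 0) × 30 + 5 = 72005.
Real time: 72005 / (30000/1001) = 14415401/6000 s.
Target frame: (14415401/6000) × (60) = 14415401/100 ≈ 144154.010 → 144154.
At 60 labels/s: frame 144154 → 00:40:02:34.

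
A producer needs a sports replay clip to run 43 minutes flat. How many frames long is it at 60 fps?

154800 frames

43 min = 2580 s.
Frames = 2580 × 60 = 154800.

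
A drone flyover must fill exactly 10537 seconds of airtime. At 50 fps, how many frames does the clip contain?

Frames = 10537 × 50 = 526850.

526850 frames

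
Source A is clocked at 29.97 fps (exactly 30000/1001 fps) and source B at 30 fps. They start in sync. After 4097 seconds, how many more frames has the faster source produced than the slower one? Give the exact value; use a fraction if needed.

A emits 30000/1001 × 4097 = 122910000/1001 frames; B emits 30 × 4097 = 122910.
Difference = 122910/1001 frames (≈ 122.7872); B is ahead of A.

122910/1001 frames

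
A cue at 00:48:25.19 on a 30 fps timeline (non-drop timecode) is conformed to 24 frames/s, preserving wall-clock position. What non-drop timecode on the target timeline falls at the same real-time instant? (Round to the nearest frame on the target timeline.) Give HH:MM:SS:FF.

Source frame index: (0×3600 + 48×60 + 25) × 30 + 19 = 87169.
Real time: 87169 / (30) = 87169/30 s.
Target frame: (87169/30) × (24) = 348676/5 ≈ 69735.200 → 69735.
At 24 labels/s: frame 69735 → 00:48:25:15.

00:48:25:15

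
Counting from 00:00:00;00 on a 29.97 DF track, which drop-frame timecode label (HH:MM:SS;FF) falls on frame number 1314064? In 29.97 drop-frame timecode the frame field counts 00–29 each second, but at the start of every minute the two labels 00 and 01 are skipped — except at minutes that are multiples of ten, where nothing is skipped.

12:10:45;28

Each 10-minute DF block holds 10 × 60 × 30 − 9 × 2 = 17982 frames. 1314064 ÷ 17982 → 73 full blocks, remainder 1378.
Within the partial block the first minute is 1800 frames and each further minute 1798, so 0 further minute boundaries passed. Total skipped labels = 18 × 73 + 2 × 0 = 1314.
Non-drop label index = 1314064 + 1314 = 1315378; at 30 labels/s that is 12:10:45:28, i.e. DF 12:10:45;28.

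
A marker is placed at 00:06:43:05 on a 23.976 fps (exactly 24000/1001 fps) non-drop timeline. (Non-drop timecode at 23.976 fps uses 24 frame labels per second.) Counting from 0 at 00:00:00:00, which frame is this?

frame 9677

Total seconds to the label: (0 × 3600 + 6 × 60 + 43) = 403.
Frame index = 403 × 24 + 5 = 9677.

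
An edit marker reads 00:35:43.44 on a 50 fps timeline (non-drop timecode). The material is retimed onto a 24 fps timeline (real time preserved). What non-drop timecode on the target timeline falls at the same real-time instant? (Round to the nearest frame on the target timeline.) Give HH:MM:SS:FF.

00:35:43:21

Source frame index: (0×3600 + 35×60 + 43) × 50 + 44 = 107194.
Real time: 107194 / (50) = 53597/25 s.
Target frame: (53597/25) × (24) = 1286328/25 ≈ 51453.120 → 51453.
At 24 labels/s: frame 51453 → 00:35:43:21.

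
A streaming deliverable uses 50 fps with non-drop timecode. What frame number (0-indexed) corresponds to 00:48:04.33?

Total seconds to the label: (0 × 3600 + 48 × 60 + 4) = 2884.
Frame index = 2884 × 50 + 33 = 144233.

144233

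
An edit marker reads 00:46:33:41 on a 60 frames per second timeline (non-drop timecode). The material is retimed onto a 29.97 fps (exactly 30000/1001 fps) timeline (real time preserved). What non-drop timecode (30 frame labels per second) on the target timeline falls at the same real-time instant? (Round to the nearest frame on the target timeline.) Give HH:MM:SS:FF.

00:46:30:27

Source frame index: (0×3600 + 46×60 + 33) × 60 + 41 = 167621.
Real time: 167621 / (60) = 167621/60 s.
Target frame: (167621/60) × (30000/1001) = 83810500/1001 ≈ 83726.773 → 83727.
At 30 labels/s: frame 83727 → 00:46:30:27.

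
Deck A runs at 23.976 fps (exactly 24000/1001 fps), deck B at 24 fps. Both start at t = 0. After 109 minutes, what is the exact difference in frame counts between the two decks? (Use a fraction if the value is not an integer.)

109 min = 6540 s.
A emits 24000/1001 × 6540 = 156960000/1001 frames; B emits 24 × 6540 = 156960.
Difference = 156960/1001 frames (≈ 156.8032); B is ahead of A.

156960/1001 frames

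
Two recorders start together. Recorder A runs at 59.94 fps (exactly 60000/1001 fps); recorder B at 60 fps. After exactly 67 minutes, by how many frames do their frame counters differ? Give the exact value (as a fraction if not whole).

67 min = 4020 s.
A emits 60000/1001 × 4020 = 241200000/1001 frames; B emits 60 × 4020 = 241200.
Difference = 241200/1001 frames (≈ 240.9590); B is ahead of A.

241200/1001 frames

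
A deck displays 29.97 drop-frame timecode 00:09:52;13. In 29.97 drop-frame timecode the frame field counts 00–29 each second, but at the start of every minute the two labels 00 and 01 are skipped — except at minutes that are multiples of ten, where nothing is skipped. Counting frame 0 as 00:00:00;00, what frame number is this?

17755

As if non-drop at 30 labels/s: (0 × 3600 + 9 × 60 + 52) × 30 + 13 = 17773.
Minute boundaries passed: 9; those not divisible by 10: 9 − 0 = 9; dropped labels = 2 × 9 = 18.
Actual frame index = 17773 − 18 = 17755.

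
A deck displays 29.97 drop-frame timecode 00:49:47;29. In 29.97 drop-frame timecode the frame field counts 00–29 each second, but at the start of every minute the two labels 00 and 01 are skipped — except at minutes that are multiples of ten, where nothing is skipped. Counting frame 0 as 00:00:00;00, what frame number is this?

As if non-drop at 30 labels/s: (0 × 3600 + 49 × 60 + 47) × 30 + 29 = 89639.
Minute boundaries passed: 49; those not divisible by 10: 49 − 4 = 45; dropped labels = 2 × 45 = 90.
Actual frame index = 89639 − 90 = 89549.

89549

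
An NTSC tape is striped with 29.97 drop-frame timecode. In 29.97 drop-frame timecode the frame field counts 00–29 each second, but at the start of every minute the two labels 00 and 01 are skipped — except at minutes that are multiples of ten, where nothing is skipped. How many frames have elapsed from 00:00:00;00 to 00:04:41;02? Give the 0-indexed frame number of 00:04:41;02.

8424

Complete 10-minute blocks: 0, each 17982 frames → 0.
Remaining 4 whole minutes in the current block: 1800 + 3 × 1798 = 7194 frames.
Within the current minute: 41 × 30 + 2 − 2 = 1230 (labels ;00/;01 skipped at this minute). Total = 0 + 7194 + 1230 = 8424.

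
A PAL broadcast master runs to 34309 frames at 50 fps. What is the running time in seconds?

686.18 seconds

Running time = 34309 / (50) = 686.18 s.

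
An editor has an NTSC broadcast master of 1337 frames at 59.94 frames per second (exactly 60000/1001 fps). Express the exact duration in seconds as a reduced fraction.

Running time = 1337 ÷ (60000/1001) = 1337 × 1001/60000 = 1338337/60000 s.

1338337/60000 seconds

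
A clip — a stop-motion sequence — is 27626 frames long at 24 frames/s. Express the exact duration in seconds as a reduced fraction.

Running time = 27626 ÷ (24) = 27626 × 1/24 = 13813/12 s.

13813/12 seconds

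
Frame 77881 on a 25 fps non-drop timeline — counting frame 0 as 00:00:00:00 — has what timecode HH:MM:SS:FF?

00:51:55:06

77881 ÷ 25 = 3115 full seconds, remainder 6 frames.
3115 s = 0 h 51 min 55 s.
Timecode: 00:51:55:06.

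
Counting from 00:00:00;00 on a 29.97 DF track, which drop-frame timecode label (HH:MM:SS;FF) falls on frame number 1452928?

Ten DF minutes hold 17982 frames, so frame 1452928 lies in block 80 (frames 1438560–1456541) with 14368 frames into that block.
The block's first minute is 1800 frames and the rest 1798 each; 14368 frames reaches minute 7, so 80 × 18 + 7 × 2 = 1454 labels have been skipped so far.
Adding those back, label number 1452928 + 1454 = 1454382 at 30 labels/s is 48479 s + 12 f = 13 h 27 min 59 s frame 12, i.e. 13:27:59;12.

13:27:59;12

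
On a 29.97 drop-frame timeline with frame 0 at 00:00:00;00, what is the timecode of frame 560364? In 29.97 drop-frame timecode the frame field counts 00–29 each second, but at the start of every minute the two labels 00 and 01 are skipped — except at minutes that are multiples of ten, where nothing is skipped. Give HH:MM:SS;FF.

05:11:37;14

Each 10-minute DF block holds 10 × 60 × 30 − 9 × 2 = 17982 frames. 560364 ÷ 17982 → 31 full blocks, remainder 2922.
Within the partial block the first minute is 1800 frames and each further minute 1798, so 1 further minute boundary passed. Total skipped labels = 18 × 31 + 2 × 1 = 560.
Non-drop label index = 560364 + 560 = 560924; at 30 labels/s that is 05:11:37:14, i.e. DF 05:11:37;14.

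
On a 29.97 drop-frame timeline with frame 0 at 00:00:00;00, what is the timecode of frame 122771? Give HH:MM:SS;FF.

01:08:16;15

Ten DF minutes hold 17982 frames, so frame 122771 lies in block 6 (frames 107892–125873) with 14879 frames into that block.
The block's first minute is 1800 frames and the rest 1798 each; 14879 frames reaches minute 8, so 6 × 18 + 8 × 2 = 124 labels have been skipped so far.
Adding those back, label number 122771 + 124 = 122895 at 30 labels/s is 4096 s + 15 f = 1 h 8 min 16 s frame 15, i.e. 01:08:16;15.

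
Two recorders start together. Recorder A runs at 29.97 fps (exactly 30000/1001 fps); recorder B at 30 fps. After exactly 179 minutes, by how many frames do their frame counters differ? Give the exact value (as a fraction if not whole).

322200/1001 frames

179 min = 10740 s.
A emits 30000/1001 × 10740 = 322200000/1001 frames; B emits 30 × 10740 = 322200.
Difference = 322200/1001 frames (≈ 321.8781); B is ahead of A.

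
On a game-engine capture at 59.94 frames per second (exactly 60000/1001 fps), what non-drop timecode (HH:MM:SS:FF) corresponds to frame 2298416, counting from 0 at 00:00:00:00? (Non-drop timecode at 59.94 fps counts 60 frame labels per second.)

2298416 ÷ 60 = 38306 full seconds, remainder 56 frames.
38306 s = 10 h 38 min 26 s.
Timecode: 10:38:26:56.

10:38:26:56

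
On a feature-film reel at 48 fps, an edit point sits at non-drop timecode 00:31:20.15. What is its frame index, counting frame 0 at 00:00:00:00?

90255

Total seconds to the label: (0 × 3600 + 31 × 60 + 20) = 1880.
Frame index = 1880 × 48 + 15 = 90255.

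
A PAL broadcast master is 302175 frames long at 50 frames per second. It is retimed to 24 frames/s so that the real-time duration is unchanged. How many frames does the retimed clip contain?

Target frames = source frames × (target rate / source rate) = 302175 × (24)/(50) = 302175 × 12/25 = 145044.

145044 frames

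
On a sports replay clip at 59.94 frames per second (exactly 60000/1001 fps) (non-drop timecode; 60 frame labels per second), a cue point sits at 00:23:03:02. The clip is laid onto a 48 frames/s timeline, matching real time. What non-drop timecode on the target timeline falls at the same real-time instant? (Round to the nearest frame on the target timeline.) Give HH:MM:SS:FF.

Source frame index: (0×3600 + 23×60 + 3) × 60 + 2 = 82982.
Real time: 82982 / (60000/1001) = 41532491/30000 s.
Target frame: (41532491/30000) × (48) = 41532491/625 ≈ 66451.986 → 66452.
At 48 labels/s: frame 66452 → 00:23:04:20.

00:23:04:20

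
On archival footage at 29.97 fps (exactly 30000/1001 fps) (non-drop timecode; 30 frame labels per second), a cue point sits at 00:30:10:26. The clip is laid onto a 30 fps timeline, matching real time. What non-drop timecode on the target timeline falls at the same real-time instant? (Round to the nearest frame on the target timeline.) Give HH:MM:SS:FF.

Source frame index: (0×3600 + 30×60 + 10) × 30 + 26 = 54326.
Real time: 54326 / (30000/1001) = 27190163/15000 s.
Target frame: (27190163/15000) × (30) = 27190163/500 ≈ 54380.326 → 54380.
At 30 labels/s: frame 54380 → 00:30:12:20.

00:30:12:20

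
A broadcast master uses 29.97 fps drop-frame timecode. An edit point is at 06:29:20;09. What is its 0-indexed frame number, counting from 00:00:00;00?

700107

As if non-drop at 30 labels/s: (6 × 3600 + 29 × 60 + 20) × 30 + 9 = 700809.
Minute boundaries passed: 389; those not divisible by 10: 389 − 38 = 351; dropped labels = 2 × 351 = 702.
Actual frame index = 700809 − 702 = 700107.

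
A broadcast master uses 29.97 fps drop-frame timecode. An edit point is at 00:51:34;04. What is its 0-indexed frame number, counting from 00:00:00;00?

92732

As if non-drop at 30 labels/s: (0 × 3600 + 51 × 60 + 34) × 30 + 4 = 92824.
Minute boundaries passed: 51; those not divisible by 10: 51 − 5 = 46; dropped labels = 2 × 46 = 92.
Actual frame index = 92824 − 92 = 92732.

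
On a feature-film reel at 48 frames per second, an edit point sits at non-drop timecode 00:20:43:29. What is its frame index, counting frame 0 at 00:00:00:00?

59693

Total seconds to the label: (0 × 3600 + 20 × 60 + 43) = 1243.
Frame index = 1243 × 48 + 29 = 59693.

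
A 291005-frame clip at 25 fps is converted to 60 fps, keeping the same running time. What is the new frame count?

698412 frames

Target frames = source frames × (target rate / source rate) = 291005 × (60)/(25) = 291005 × 12/5 = 698412.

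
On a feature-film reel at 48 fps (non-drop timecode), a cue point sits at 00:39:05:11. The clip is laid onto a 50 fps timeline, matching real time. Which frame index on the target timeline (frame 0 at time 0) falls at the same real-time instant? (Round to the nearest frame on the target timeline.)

frame 117261

Source frame index: (0×3600 + 39×60 + 5) × 48 + 11 = 112571.
Real time: 112571 / (48) = 112571/48 s.
Target frame: (112571/48) × (50) = 2814275/24 ≈ 117261.458 → 117261.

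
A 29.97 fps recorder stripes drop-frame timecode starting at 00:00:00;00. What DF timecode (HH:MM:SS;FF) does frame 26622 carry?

00:14:48;08

Each 10-minute DF block holds 10 × 60 × 30 − 9 × 2 = 17982 frames. 26622 ÷ 17982 → 1 full block, remainder 8640.
Within the partial block the first minute is 1800 frames and each further minute 1798, so 4 further minute boundaries passed. Total skipped labels = 18 × 1 + 2 × 4 = 26.
Non-drop label index = 26622 + 26 = 26648; at 30 labels/s that is 00:14:48:08, i.e. DF 00:14:48;08.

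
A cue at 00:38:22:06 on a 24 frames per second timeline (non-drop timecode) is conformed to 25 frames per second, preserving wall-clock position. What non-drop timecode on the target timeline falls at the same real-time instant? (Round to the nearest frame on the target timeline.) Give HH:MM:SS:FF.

Source frame index: (0×3600 + 38×60 + 22) × 24 + 6 = 55254.
Real time: 55254 / (24) = 9209/4 s.
Target frame: (9209/4) × (25) = 230225/4 ≈ 57556.250 → 57556.
At 25 labels/s: frame 57556 → 00:38:22:06.

00:38:22:06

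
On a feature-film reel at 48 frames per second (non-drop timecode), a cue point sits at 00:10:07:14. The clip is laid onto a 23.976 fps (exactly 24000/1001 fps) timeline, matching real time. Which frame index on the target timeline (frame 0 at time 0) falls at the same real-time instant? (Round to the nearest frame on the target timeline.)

Source frame index: (0×3600 + 10×60 + 7) × 48 + 14 = 29150.
Real time: 29150 / (48) = 14575/24 s.
Target frame: (14575/24) × (24000/1001) = 1325000/91 ≈ 14560.440 → 14560.

frame 14560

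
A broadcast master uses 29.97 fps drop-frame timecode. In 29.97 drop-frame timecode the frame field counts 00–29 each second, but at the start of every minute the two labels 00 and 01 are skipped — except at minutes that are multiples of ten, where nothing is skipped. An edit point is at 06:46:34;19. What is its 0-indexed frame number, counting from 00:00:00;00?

731107

As if non-drop at 30 labels/s: (6 × 3600 + 46 × 60 + 34) × 30 + 19 = 731839.
Minute boundaries passed: 406; those not divisible by 10: 406 − 40 = 366; dropped labels = 2 × 366 = 732.
Actual frame index = 731839 − 732 = 731107.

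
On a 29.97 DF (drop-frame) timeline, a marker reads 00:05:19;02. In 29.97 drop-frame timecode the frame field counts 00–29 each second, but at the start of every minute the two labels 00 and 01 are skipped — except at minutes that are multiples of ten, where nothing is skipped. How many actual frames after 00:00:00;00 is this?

9562

As if non-drop at 30 labels/s: (0 × 3600 + 5 × 60 + 19) × 30 + 2 = 9572.
Minute boundaries passed: 5; those not divisible by 10: 5 − 0 = 5; dropped labels = 2 × 5 = 10.
Actual frame index = 9572 − 10 = 9562.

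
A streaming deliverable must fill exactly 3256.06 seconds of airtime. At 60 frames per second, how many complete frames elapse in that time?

Frames = 3256.06 × 60 = 976818/5 ≈ 195363.6000.
Complete frames: 195363.

195363 frames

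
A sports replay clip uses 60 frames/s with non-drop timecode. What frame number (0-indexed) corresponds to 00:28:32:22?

102742

Total seconds to the label: (0 × 3600 + 28 × 60 + 32) = 1712.
Frame index = 1712 × 60 + 22 = 102742.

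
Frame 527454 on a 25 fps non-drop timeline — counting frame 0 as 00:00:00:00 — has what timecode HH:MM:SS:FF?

527454 ÷ 25 = 21098 full seconds, remainder 4 frames.
21098 s = 5 h 51 min 38 s.
Timecode: 05:51:38:04.

05:51:38:04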